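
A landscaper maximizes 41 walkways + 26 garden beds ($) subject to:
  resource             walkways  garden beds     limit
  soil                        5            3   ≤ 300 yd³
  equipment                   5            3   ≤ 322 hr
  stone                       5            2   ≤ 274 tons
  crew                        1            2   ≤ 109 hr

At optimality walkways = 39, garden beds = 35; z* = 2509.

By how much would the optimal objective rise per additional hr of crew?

1

At the optimum: soil uses 300 of 300 (binding); equipment uses 300 of 322 (slack = 22); stone uses 265 of 274 (slack = 9); crew uses 109 of 109 (binding).
Slack constraints have shadow price 0 (complementary slackness).
The binding rows give the dual system: 5·y_soil + 1·y_crew = 41 and 3·y_soil + 2·y_crew = 26.
→ y_soil = 8 and y_crew = 1.
Shadow price of crew = 1.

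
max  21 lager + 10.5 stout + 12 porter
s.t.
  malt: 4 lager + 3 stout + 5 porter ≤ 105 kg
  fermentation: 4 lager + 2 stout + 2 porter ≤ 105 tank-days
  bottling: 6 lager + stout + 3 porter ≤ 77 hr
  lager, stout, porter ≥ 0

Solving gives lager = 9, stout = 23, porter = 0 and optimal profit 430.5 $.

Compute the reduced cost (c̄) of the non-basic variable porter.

-7.5

Check each constraint at x*: malt 105/105 (tight); fermentation 82/105 (slack 23); bottling 77/77 (tight).
Since fermentation is not tight, its dual is 0.
The binding rows give the dual system: 4·y_malt + 6·y_bottling = 21 and 3·y_malt + 1·y_bottling = 10.5.
This yields shadow prices y_malt = 3, y_bottling = 1.5.
Reduced cost of porter: c₃ − yᵀa₃ = 12 − (3·5 + 1.5·3) = 12 − 19.5 = -7.5.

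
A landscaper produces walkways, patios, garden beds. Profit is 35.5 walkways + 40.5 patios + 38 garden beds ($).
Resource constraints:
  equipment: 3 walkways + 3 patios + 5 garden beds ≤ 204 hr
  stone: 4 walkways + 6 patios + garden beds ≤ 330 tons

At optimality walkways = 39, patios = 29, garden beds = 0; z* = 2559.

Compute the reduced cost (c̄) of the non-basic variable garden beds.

At the optimum: equipment uses 204 of 204 (binding); stone uses 330 of 330 (binding).
From A_Bᵀ y = c: 3·y_equipment + 4·y_stone = 35.5; 3·y_equipment + 6·y_stone = 40.5.
→ y_equipment = 8.5 and y_stone = 2.5.
Reduced cost of garden beds: c₃ − yᵀa₃ = 38 − (8.5·5 + 2.5·1) = 38 − 45 = -7.

-7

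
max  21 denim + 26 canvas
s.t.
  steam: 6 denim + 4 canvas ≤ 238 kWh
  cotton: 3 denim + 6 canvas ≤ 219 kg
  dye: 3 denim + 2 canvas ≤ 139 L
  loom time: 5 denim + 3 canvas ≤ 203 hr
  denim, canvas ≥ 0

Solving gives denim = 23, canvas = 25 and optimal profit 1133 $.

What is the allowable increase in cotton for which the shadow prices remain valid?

Binding constraints: steam, cotton. The basis is B = [[6,4],[3,6]] with det 24.
Per unit increase in cotton, x* moves by d = (-0.1667, 0.25).
The basis stays optimal until denim reaches 0; allowable increase = 138 kg.

138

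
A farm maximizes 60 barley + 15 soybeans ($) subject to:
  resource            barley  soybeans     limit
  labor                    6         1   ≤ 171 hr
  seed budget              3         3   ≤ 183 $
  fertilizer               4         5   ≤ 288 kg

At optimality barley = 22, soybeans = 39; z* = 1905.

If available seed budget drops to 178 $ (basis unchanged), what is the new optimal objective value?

1895

At the optimum: labor uses 171 of 171 (binding); seed budget uses 183 of 183 (binding); fertilizer uses 283 of 288 (slack = 5).
Since fertilizer is not tight, its dual is 0.
The binding rows give the dual system: 6·y_labor + 3·y_seed budget = 60 and 1·y_labor + 3·y_seed budget = 15.
→ y_labor = 9 and y_seed budget = 2.
Δz = y_seed budget·Δb = 2 × (-5) = -10, so new z* = 1905 − 10 = 1895.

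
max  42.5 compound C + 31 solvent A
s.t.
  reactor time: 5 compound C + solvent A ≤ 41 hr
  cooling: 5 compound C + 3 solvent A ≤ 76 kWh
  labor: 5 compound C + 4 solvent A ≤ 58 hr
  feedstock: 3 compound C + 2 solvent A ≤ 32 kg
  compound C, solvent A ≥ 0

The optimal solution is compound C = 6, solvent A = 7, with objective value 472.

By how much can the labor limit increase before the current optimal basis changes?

Binding constraints: labor, feedstock. The basis is B = [[5,4],[3,2]] with det -2.
Per unit increase in labor, x* moves by d = (-1, 1.5).
The basis stays optimal until compound C reaches 0; allowable increase = 6 hr.

6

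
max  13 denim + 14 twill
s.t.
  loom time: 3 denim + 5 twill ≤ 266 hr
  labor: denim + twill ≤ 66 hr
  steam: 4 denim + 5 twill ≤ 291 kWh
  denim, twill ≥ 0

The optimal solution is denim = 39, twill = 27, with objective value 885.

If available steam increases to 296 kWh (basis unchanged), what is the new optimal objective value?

890

At the optimum: loom time uses 252 of 266 (slack = 14); labor uses 66 of 66 (binding); steam uses 291 of 291 (binding).
Since loom time is not tight, its dual is 0.
The binding rows give the dual system: 1·y_labor + 4·y_steam = 13 and 1·y_labor + 5·y_steam = 14.
→ y_labor = 9 and y_steam = 1.
Δz = y_steam·Δb = 1 × (5) = 5, so new z* = 885 + 5 = 890.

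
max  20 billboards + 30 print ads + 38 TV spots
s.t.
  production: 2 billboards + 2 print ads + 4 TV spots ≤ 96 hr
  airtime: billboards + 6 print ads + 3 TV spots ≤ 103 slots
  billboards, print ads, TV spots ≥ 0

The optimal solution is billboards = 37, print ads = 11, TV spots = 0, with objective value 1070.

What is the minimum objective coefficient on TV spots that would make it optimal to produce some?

42

At the optimum: production uses 96 of 96 (binding); airtime uses 103 of 103 (binding).
The binding rows give the dual system: 2·y_production + 1·y_airtime = 20 and 2·y_production + 6·y_airtime = 30.
→ y_production = 9 and y_airtime = 2.
TV spots enters the basis when its profit ≥ yᵀa₃ = 9·4 + 2·3 = 42.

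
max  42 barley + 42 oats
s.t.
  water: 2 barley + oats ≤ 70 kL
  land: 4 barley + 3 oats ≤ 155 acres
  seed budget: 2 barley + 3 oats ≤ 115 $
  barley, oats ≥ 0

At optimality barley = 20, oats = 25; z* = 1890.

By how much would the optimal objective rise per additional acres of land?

Binding: land and seed budget. Non-binding: water (5 unused).
Slack constraints have shadow price 0 (complementary slackness).
From A_Bᵀ y = c: 4·y_land + 2·y_seed budget = 42; 3·y_land + 3·y_seed budget = 42.
→ y_land = 7 and y_seed budget = 7.
Shadow price of land = 7.

7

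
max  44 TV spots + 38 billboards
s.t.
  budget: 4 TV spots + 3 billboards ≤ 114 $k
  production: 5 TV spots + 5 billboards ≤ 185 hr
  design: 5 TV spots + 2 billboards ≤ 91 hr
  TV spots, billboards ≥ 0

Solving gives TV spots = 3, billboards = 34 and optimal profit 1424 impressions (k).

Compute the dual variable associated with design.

0

Check each constraint at x*: budget 114/114 (tight); production 185/185 (tight); design 83/91 (slack 8).
Slack constraints have shadow price 0 (complementary slackness).
From A_Bᵀ y = c: 4·y_budget + 5·y_production = 44; 3·y_budget + 5·y_production = 38.
→ y_budget = 6 and y_production = 4.
Shadow price of design = 0.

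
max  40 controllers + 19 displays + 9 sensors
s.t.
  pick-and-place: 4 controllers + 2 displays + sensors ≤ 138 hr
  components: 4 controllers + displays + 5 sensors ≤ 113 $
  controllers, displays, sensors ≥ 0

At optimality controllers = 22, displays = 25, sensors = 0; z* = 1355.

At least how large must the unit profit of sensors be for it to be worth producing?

14

Check each constraint at x*: pick-and-place 138/138 (tight); components 113/113 (tight).
Dual feasibility on the basic columns requires 4·y_pick-and-place + 4·y_components = 40, 2·y_pick-and-place + 1·y_components = 19.
This yields shadow prices y_pick-and-place = 9, y_components = 1.
sensors enters the basis when its profit ≥ yᵀa₃ = 9·1 + 1·5 = 14.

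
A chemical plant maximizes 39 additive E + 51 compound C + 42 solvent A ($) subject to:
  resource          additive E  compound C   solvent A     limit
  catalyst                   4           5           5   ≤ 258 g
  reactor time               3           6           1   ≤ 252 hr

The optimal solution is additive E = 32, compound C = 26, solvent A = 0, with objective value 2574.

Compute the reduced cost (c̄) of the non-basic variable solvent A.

-4

Both catalyst and reactor time are binding at x*.
From A_Bᵀ y = c: 4·y_catalyst + 3·y_reactor time = 39; 5·y_catalyst + 6·y_reactor time = 51.
Solving: y_catalyst = 9, y_reactor time = 1.
Reduced cost of solvent A: c₃ − yᵀa₃ = 42 − (9·5 + 1·1) = 42 − 46 = -4.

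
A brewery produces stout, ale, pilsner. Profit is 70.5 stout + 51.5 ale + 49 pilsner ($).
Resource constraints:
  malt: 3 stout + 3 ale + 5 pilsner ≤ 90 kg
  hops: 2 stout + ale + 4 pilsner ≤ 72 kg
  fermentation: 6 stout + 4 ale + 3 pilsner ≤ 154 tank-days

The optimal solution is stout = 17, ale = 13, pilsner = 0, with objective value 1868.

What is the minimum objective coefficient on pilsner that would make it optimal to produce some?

51

Binding: malt and fermentation. Non-binding: hops (25 unused).
By complementary slackness, y = 0 for the non-binding constraint.
From A_Bᵀ y = c: 3·y_malt + 6·y_fermentation = 70.5; 3·y_malt + 4·y_fermentation = 51.5.
→ y_malt = 4.5 and y_fermentation = 9.5.
pilsner enters the basis when its profit ≥ yᵀa₃ = 4.5·5 + 9.5·3 = 51.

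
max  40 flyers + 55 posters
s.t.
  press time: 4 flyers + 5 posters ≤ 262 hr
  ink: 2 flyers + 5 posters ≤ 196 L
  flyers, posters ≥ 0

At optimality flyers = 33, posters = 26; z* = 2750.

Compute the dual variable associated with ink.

Check each constraint at x*: press time 262/262 (tight); ink 196/196 (tight).
From A_Bᵀ y = c: 4·y_press time + 2·y_ink = 40; 5·y_press time + 5·y_ink = 55.
This yields shadow prices y_press time = 9, y_ink = 2.
Shadow price of ink = 2.

2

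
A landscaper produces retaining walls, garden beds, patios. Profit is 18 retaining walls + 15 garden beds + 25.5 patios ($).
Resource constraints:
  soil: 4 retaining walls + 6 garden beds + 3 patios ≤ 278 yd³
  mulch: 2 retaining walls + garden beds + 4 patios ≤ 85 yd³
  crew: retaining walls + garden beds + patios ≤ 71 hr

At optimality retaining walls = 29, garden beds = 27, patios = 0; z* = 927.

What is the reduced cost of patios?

-3

Binding: soil and mulch. Non-binding: crew (15 unused).
Since crew is not tight, its dual is 0.
Dual feasibility on the basic columns requires 4·y_soil + 2·y_mulch = 18, 6·y_soil + 1·y_mulch = 15.
→ y_soil = 1.5 and y_mulch = 6.
Reduced cost of patios: c₃ − yᵀa₃ = 25.5 − (1.5·3 + 6·4) = 25.5 − 28.5 = -3.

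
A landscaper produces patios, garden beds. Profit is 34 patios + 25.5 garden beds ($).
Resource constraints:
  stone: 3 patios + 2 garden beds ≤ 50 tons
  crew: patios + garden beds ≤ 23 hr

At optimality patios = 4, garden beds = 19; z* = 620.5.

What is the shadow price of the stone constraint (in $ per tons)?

8.5

Check each constraint at x*: stone 50/50 (tight); crew 23/23 (tight).
The binding rows give the dual system: 3·y_stone + 1·y_crew = 34 and 2·y_stone + 1·y_crew = 25.5.
→ y_stone = 8.5 and y_crew = 8.5.
Shadow price of stone = 8.5.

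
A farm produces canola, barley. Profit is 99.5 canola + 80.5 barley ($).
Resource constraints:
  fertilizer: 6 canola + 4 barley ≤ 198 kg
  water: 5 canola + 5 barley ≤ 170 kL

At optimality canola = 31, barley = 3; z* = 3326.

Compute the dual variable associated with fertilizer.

At the optimum: fertilizer uses 198 of 198 (binding); water uses 170 of 170 (binding).
From A_Bᵀ y = c: 6·y_fertilizer + 5·y_water = 99.5; 4·y_fertilizer + 5·y_water = 80.5.
Solving: y_fertilizer = 9.5, y_water = 8.5.
Shadow price of fertilizer = 9.5.

9.5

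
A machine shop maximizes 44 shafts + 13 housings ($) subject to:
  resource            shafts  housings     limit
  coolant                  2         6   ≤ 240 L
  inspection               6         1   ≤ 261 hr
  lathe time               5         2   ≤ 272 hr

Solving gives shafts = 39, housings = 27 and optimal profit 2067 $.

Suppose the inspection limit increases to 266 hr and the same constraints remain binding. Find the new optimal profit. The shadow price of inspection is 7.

2102

Δb = 5, so new z* = 2067 + (7)·(5) = 2067 + 35 = 2102.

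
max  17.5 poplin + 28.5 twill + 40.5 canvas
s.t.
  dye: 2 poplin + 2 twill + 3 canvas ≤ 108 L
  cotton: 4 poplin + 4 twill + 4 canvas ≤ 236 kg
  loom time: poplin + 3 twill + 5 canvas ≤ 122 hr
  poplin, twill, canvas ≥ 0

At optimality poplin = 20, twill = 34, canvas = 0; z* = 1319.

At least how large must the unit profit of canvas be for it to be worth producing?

At the optimum: dye uses 108 of 108 (binding); cotton uses 216 of 236 (slack = 20); loom time uses 122 of 122 (binding).
By complementary slackness, y = 0 for the non-binding constraint.
The binding rows give the dual system: 2·y_dye + 1·y_loom time = 17.5 and 2·y_dye + 3·y_loom time = 28.5.
This yields shadow prices y_dye = 6, y_loom time = 5.5.
canvas enters the basis when its profit ≥ yᵀa₃ = 6·3 + 5.5·5 = 45.5.

45.5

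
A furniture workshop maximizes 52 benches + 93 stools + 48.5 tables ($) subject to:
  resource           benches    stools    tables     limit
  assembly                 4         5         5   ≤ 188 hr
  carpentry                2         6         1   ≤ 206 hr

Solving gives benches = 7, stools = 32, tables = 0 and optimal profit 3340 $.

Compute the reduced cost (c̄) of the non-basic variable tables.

Check each constraint at x*: assembly 188/188 (tight); carpentry 206/206 (tight).
From A_Bᵀ y = c: 4·y_assembly + 2·y_carpentry = 52; 5·y_assembly + 6·y_carpentry = 93.
→ y_assembly = 9 and y_carpentry = 8.
Reduced cost of tables: c₃ − yᵀa₃ = 48.5 − (9·5 + 8·1) = 48.5 − 53 = -4.5.

-4.5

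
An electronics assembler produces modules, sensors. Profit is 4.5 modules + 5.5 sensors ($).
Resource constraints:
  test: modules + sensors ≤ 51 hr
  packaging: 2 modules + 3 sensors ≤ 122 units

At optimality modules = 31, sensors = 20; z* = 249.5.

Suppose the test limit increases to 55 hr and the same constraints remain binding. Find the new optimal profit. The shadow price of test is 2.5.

259.5

Δb = 4, so new z* = 249.5 + (2.5)·(4) = 249.5 + 10 = 259.5.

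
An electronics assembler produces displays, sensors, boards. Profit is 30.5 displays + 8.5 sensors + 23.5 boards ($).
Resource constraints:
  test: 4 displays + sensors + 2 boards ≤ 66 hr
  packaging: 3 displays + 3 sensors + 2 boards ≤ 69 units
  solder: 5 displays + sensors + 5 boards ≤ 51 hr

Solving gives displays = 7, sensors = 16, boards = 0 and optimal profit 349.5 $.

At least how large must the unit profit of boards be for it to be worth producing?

29.5

At the optimum: test uses 44 of 66 (slack = 22); packaging uses 69 of 69 (binding); solder uses 51 of 51 (binding).
Since test is not tight, its dual is 0.
From A_Bᵀ y = c: 3·y_packaging + 5·y_solder = 30.5; 3·y_packaging + 1·y_solder = 8.5.
→ y_packaging = 1 and y_solder = 5.5.
boards enters the basis when its profit ≥ yᵀa₃ = 1·2 + 5.5·5 = 29.5.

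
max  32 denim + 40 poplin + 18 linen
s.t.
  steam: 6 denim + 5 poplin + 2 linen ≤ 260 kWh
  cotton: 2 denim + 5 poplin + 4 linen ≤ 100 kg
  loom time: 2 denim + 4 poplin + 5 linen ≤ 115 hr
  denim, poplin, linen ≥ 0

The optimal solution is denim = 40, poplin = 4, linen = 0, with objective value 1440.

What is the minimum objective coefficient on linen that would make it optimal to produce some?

Binding: steam and cotton. Non-binding: loom time (19 unused).
Slack constraints have shadow price 0 (complementary slackness).
Dual feasibility on the basic columns requires 6·y_steam + 2·y_cotton = 32, 5·y_steam + 5·y_cotton = 40.
→ y_steam = 4 and y_cotton = 4.
linen enters the basis when its profit ≥ yᵀa₃ = 4·2 + 4·4 = 24.

24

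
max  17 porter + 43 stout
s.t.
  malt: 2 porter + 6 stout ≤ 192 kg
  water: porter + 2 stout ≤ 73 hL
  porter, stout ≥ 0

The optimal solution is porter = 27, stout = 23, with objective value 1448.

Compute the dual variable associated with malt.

4.5

Check each constraint at x*: malt 192/192 (tight); water 73/73 (tight).
Dual feasibility on the basic columns requires 2·y_malt + 1·y_water = 17, 6·y_malt + 2·y_water = 43.
Solving: y_malt = 4.5, y_water = 8.
Shadow price of malt = 4.5.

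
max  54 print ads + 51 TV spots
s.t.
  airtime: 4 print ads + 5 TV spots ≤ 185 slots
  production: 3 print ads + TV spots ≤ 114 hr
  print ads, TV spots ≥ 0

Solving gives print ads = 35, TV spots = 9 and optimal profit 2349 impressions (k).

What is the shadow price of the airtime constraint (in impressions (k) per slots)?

9

At the optimum: airtime uses 185 of 185 (binding); production uses 114 of 114 (binding).
From A_Bᵀ y = c: 4·y_airtime + 3·y_production = 54; 5·y_airtime + 1·y_production = 51.
Solving: y_airtime = 9, y_production = 6.
Shadow price of airtime = 9.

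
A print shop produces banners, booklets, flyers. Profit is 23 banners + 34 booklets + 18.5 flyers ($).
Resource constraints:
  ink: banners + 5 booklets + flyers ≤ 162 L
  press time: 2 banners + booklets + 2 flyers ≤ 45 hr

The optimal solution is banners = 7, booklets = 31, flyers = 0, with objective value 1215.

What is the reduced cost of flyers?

Both ink and press time are binding at x*.
From A_Bᵀ y = c: 1·y_ink + 2·y_press time = 23; 5·y_ink + 1·y_press time = 34.
This yields shadow prices y_ink = 5, y_press time = 9.
Reduced cost of flyers: c₃ − yᵀa₃ = 18.5 − (5·1 + 9·2) = 18.5 − 23 = -4.5.

-4.5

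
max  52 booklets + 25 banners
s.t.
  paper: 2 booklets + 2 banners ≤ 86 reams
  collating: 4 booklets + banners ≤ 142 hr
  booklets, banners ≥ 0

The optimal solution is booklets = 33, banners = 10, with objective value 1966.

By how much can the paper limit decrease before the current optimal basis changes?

Binding constraints: paper, collating. The basis is B = [[2,2],[4,1]] with det -6.
Per unit decrease in paper, x* moves by d = (0.1667, -0.6667).
The basis stays optimal until banners reaches 0; allowable decrease = 15 reams.

15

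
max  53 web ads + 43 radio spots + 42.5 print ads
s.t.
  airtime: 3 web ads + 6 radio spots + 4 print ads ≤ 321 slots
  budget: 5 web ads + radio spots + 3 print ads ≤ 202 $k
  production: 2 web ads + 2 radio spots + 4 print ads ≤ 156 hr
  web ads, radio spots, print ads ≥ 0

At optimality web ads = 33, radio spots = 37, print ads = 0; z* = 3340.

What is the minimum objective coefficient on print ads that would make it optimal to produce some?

45

Check each constraint at x*: airtime 321/321 (tight); budget 202/202 (tight); production 140/156 (slack 16).
Slack constraints have shadow price 0 (complementary slackness).
The binding rows give the dual system: 3·y_airtime + 5·y_budget = 53 and 6·y_airtime + 1·y_budget = 43.
This yields shadow prices y_airtime = 6, y_budget = 7.
print ads enters the basis when its profit ≥ yᵀa₃ = 6·4 + 7·3 = 45.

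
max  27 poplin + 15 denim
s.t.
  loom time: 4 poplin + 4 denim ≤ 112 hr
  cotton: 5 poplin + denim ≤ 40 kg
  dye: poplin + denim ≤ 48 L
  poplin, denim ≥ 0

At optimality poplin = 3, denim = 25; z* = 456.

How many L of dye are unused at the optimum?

dye used = 1·3 + 1·25 = 28; slack = 48 − 28 = 20.

20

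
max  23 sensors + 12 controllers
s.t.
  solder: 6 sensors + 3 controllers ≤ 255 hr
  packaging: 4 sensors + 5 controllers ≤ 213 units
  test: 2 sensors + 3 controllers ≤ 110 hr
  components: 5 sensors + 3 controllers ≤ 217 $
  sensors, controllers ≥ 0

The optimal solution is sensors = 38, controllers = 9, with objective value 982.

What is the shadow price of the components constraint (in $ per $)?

1

At the optimum: solder uses 255 of 255 (binding); packaging uses 197 of 213 (slack = 16); test uses 103 of 110 (slack = 7); components uses 217 of 217 (binding).
Slack constraints have shadow price 0 (complementary slackness).
From A_Bᵀ y = c: 6·y_solder + 5·y_components = 23; 3·y_solder + 3·y_components = 12.
→ y_solder = 3 and y_components = 1.
Shadow price of components = 1.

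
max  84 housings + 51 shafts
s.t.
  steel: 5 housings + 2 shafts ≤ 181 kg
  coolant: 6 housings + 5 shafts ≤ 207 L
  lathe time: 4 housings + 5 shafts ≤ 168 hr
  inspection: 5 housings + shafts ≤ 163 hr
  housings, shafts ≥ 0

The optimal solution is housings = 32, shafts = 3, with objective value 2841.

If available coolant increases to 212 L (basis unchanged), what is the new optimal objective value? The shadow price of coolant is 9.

2886

Δb = 5, so new z* = 2841 + (9)·(5) = 2841 + 45 = 2886.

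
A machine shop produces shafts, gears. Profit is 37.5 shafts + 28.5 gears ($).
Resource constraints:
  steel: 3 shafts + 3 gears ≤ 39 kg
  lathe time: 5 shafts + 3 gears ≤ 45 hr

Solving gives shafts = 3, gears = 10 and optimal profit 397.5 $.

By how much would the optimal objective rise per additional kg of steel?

5

Both steel and lathe time are binding at x*.
Dual feasibility on the basic columns requires 3·y_steel + 5·y_lathe time = 37.5, 3·y_steel + 3·y_lathe time = 28.5.
Solving: y_steel = 5, y_lathe time = 4.5.
Shadow price of steel = 5.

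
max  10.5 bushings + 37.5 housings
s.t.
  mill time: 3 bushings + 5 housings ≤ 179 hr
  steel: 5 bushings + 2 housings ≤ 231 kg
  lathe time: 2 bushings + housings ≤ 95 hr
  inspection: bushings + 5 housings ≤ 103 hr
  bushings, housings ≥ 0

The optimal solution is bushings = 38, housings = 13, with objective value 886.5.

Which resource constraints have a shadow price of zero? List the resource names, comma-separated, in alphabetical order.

mill time: 179/179 (binding)
steel: 216/231 (slack 15)
lathe time: 89/95 (slack 6)
inspection: 103/103 (binding)
By complementary slackness, a constraint with positive slack has shadow price 0 → lathe time, steel.

lathe time, steel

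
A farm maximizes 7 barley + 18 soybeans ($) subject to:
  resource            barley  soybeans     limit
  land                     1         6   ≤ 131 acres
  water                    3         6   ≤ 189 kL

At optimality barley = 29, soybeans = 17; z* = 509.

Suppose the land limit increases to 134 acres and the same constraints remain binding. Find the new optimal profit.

512

Both land and water are binding at x*.
The binding rows give the dual system: 1·y_land + 3·y_water = 7 and 6·y_land + 6·y_water = 18.
This yields shadow prices y_land = 1, y_water = 2.
Δz = y_land·Δb = 1 × (3) = 3, so new z* = 509 + 3 = 512.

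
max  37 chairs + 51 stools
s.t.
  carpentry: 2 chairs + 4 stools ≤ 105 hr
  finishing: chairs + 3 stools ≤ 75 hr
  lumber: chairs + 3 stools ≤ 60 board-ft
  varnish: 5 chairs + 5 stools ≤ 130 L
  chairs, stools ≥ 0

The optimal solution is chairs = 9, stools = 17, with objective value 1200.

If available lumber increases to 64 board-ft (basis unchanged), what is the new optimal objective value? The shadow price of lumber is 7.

Δb = 4, so new z* = 1200 + (7)·(4) = 1200 + 28 = 1228.

1228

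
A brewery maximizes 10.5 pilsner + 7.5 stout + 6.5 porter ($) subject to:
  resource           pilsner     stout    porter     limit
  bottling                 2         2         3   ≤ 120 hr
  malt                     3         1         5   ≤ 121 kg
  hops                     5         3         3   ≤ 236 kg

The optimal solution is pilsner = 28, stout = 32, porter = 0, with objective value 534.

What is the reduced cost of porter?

-2.5

At the optimum: bottling uses 120 of 120 (binding); malt uses 116 of 121 (slack = 5); hops uses 236 of 236 (binding).
By complementary slackness, y = 0 for the non-binding constraint.
Dual feasibility on the basic columns requires 2·y_bottling + 5·y_hops = 10.5, 2·y_bottling + 3·y_hops = 7.5.
This yields shadow prices y_bottling = 1.5, y_hops = 1.5.
Reduced cost of porter: c₃ − yᵀa₃ = 6.5 − (1.5·3 + 1.5·3) = 6.5 − 9 = -2.5.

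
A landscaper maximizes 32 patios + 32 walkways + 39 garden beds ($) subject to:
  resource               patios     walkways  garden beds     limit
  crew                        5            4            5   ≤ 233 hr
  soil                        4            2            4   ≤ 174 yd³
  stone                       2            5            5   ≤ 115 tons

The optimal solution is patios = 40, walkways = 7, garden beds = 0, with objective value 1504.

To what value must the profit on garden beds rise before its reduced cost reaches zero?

At the optimum: crew uses 228 of 233 (slack = 5); soil uses 174 of 174 (binding); stone uses 115 of 115 (binding).
Since crew is not tight, its dual is 0.
From A_Bᵀ y = c: 4·y_soil + 2·y_stone = 32; 2·y_soil + 5·y_stone = 32.
Solving: y_soil = 6, y_stone = 4.
garden beds enters the basis when its profit ≥ yᵀa₃ = 6·4 + 4·5 = 44.

44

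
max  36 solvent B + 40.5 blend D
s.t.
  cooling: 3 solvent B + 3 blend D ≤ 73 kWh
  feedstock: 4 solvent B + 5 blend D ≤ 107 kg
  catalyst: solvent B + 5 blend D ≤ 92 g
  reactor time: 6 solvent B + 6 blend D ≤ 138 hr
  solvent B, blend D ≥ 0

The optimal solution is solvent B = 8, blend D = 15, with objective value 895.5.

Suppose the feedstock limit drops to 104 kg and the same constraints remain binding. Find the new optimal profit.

At the optimum: cooling uses 69 of 73 (slack = 4); feedstock uses 107 of 107 (binding); catalyst uses 83 of 92 (slack = 9); reactor time uses 138 of 138 (binding).
By complementary slackness, y = 0 for the non-binding constraints.
Dual feasibility on the basic columns requires 4·y_feedstock + 6·y_reactor time = 36, 5·y_feedstock + 6·y_reactor time = 40.5.
Solving: y_feedstock = 4.5, y_reactor time = 3.
Δz = y_feedstock·Δb = 4.5 × (-3) = -13.5, so new z* = 895.5 − 13.5 = 882.

882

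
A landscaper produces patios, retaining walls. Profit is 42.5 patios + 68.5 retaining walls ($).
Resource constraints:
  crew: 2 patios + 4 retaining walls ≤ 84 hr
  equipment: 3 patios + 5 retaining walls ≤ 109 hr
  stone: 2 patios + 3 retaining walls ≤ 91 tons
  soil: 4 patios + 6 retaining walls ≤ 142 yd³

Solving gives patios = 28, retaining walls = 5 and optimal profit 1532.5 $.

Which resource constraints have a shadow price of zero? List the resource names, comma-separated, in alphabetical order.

crew: 76/84 (slack 8)
equipment: 109/109 (binding)
stone: 71/91 (slack 20)
soil: 142/142 (binding)
By complementary slackness, a constraint with positive slack has shadow price 0 → crew, stone.

crew, stone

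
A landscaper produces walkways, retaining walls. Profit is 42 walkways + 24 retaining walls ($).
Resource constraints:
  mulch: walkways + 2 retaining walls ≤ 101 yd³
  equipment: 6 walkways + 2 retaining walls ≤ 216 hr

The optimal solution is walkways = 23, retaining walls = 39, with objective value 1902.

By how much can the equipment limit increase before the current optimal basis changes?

390

Binding constraints: mulch, equipment. The basis is B = [[1,2],[6,2]] with det -10.
Per unit increase in equipment, x* moves by d = (0.2, -0.1).
The basis stays optimal until retaining walls reaches 0; allowable increase = 390 hr.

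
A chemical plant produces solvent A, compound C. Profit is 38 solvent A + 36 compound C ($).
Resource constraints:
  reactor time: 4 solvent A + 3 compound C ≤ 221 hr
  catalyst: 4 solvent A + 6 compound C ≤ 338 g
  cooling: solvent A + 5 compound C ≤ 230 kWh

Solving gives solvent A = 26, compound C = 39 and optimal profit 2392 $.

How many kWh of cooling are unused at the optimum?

cooling used = 1·26 + 5·39 = 221; slack = 230 − 221 = 9.

9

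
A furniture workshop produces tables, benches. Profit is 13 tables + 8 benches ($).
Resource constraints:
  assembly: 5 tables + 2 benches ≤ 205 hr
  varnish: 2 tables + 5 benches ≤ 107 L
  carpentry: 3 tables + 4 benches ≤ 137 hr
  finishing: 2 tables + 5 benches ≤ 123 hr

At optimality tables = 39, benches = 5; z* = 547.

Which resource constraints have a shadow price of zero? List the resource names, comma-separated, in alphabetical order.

finishing, varnish

assembly: 205/205 (binding)
varnish: 103/107 (slack 4)
carpentry: 137/137 (binding)
finishing: 103/123 (slack 20)
By complementary slackness, a constraint with positive slack has shadow price 0 → finishing, varnish.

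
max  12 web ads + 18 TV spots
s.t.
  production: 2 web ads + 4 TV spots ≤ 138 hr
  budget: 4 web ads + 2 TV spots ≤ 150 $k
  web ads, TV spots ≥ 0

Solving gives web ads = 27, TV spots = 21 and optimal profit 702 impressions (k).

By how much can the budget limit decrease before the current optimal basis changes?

Binding constraints: production, budget. The basis is B = [[2,4],[4,2]] with det -12.
Per unit decrease in budget, x* moves by d = (-0.3333, 0.1667).
The basis stays optimal until web ads reaches 0; allowable decrease = 81 $k.

81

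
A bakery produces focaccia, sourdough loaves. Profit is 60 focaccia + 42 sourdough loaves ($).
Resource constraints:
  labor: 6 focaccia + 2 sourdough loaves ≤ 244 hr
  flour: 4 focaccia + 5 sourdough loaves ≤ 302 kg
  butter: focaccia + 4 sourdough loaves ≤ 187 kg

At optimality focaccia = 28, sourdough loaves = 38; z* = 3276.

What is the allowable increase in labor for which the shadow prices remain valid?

Binding constraints: labor, flour. The basis is B = [[6,2],[4,5]] with det 22.
Per unit increase in labor, x* moves by d = (0.2273, -0.1818).
The basis stays optimal until sourdough loaves reaches 0; allowable increase = 209 hr.

209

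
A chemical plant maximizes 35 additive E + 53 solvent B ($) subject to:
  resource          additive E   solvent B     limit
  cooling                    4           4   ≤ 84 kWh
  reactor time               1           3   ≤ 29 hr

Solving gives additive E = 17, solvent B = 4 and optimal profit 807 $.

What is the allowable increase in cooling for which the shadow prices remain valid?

Binding constraints: cooling, reactor time. The basis is B = [[4,4],[1,3]] with det 8.
Per unit increase in cooling, x* moves by d = (0.375, -0.125).
The basis stays optimal until solvent B reaches 0; allowable increase = 32 kWh.

32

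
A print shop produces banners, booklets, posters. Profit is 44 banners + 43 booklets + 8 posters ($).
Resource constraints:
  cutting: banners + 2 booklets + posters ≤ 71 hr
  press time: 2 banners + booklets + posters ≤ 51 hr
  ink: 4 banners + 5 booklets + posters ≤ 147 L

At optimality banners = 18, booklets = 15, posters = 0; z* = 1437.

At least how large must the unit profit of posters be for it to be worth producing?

15

At the optimum: cutting uses 48 of 71 (slack = 23); press time uses 51 of 51 (binding); ink uses 147 of 147 (binding).
Slack constraints have shadow price 0 (complementary slackness).
Dual feasibility on the basic columns requires 2·y_press time + 4·y_ink = 44, 1·y_press time + 5·y_ink = 43.
→ y_press time = 8 and y_ink = 7.
posters enters the basis when its profit ≥ yᵀa₃ = 8·1 + 7·1 = 15.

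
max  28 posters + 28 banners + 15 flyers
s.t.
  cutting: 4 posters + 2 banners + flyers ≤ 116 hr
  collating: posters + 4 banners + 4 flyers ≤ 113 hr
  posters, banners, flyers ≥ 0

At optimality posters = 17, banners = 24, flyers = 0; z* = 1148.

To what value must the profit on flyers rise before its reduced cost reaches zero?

22

Check each constraint at x*: cutting 116/116 (tight); collating 113/113 (tight).
The binding rows give the dual system: 4·y_cutting + 1·y_collating = 28 and 2·y_cutting + 4·y_collating = 28.
This yields shadow prices y_cutting = 6, y_collating = 4.
flyers enters the basis when its profit ≥ yᵀa₃ = 6·1 + 4·4 = 22.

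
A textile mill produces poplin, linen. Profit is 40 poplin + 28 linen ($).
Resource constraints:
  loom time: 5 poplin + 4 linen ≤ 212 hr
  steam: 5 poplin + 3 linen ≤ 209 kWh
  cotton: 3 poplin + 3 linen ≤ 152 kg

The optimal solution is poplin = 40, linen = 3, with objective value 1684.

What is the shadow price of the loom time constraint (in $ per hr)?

4

Binding: loom time and steam. Non-binding: cotton (23 unused).
Since cotton is not tight, its dual is 0.
From A_Bᵀ y = c: 5·y_loom time + 5·y_steam = 40; 4·y_loom time + 3·y_steam = 28.
This yields shadow prices y_loom time = 4, y_steam = 4.
Shadow price of loom time = 4.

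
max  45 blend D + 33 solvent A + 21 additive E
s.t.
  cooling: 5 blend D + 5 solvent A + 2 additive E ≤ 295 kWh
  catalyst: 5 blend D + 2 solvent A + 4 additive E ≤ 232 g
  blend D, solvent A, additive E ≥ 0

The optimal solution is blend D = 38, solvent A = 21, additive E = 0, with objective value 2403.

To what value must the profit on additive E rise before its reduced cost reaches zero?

26

Both cooling and catalyst are binding at x*.
Dual feasibility on the basic columns requires 5·y_cooling + 5·y_catalyst = 45, 5·y_cooling + 2·y_catalyst = 33.
Solving: y_cooling = 5, y_catalyst = 4.
additive E enters the basis when its profit ≥ yᵀa₃ = 5·2 + 4·4 = 26.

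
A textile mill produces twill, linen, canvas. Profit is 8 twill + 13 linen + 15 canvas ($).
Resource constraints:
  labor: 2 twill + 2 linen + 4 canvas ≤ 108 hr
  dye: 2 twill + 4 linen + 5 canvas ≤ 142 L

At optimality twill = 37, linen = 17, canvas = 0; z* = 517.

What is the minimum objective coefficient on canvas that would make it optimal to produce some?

18.5

At the optimum: labor uses 108 of 108 (binding); dye uses 142 of 142 (binding).
Dual feasibility on the basic columns requires 2·y_labor + 2·y_dye = 8, 2·y_labor + 4·y_dye = 13.
This yields shadow prices y_labor = 1.5, y_dye = 2.5.
canvas enters the basis when its profit ≥ yᵀa₃ = 1.5·4 + 2.5·5 = 18.5.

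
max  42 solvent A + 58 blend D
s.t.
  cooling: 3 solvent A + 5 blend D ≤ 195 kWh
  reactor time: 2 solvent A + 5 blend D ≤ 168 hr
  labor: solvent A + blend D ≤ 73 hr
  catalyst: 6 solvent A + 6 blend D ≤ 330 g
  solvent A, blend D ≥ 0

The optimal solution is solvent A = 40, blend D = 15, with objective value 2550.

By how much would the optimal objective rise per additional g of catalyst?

3

Binding: cooling and catalyst. Non-binding: reactor time (13 unused), labor (18 unused).
Since reactor time, labor are not tight, their duals are 0.
The binding rows give the dual system: 3·y_cooling + 6·y_catalyst = 42 and 5·y_cooling + 6·y_catalyst = 58.
→ y_cooling = 8 and y_catalyst = 3.
Shadow price of catalyst = 3.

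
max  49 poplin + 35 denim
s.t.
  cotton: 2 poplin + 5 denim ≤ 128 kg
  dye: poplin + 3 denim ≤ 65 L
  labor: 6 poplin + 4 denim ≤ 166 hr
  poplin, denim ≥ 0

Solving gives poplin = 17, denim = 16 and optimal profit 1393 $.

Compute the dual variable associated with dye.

At the optimum: cotton uses 114 of 128 (slack = 14); dye uses 65 of 65 (binding); labor uses 166 of 166 (binding).
By complementary slackness, y = 0 for the non-binding constraint.
The binding rows give the dual system: 1·y_dye + 6·y_labor = 49 and 3·y_dye + 4·y_labor = 35.
→ y_dye = 1 and y_labor = 8.
Shadow price of dye = 1.

1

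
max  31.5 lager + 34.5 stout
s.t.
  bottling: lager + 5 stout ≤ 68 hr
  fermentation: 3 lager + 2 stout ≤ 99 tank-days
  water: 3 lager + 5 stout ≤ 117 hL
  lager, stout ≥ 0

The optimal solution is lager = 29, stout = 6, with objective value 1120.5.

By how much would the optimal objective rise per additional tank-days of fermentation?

6

At the optimum: bottling uses 59 of 68 (slack = 9); fermentation uses 99 of 99 (binding); water uses 117 of 117 (binding).
By complementary slackness, y = 0 for the non-binding constraint.
The binding rows give the dual system: 3·y_fermentation + 3·y_water = 31.5 and 2·y_fermentation + 5·y_water = 34.5.
This yields shadow prices y_fermentation = 6, y_water = 4.5.
Shadow price of fermentation = 6.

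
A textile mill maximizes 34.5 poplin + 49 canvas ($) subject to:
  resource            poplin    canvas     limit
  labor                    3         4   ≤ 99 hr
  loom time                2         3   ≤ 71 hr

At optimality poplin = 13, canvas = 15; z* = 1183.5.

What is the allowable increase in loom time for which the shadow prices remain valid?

3.25

Binding constraints: labor, loom time. The basis is B = [[3,4],[2,3]] with det 1.
Per unit increase in loom time, x* moves by d = (-4, 3).
The basis stays optimal until poplin reaches 0; allowable increase = 3.25 hr.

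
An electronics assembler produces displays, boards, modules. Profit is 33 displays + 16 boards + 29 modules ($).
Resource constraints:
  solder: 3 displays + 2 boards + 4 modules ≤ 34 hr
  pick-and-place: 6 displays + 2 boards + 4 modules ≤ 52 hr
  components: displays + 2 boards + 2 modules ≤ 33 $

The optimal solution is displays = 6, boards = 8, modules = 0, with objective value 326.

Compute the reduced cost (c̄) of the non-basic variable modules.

Binding: solder and pick-and-place. Non-binding: components (11 unused).
Since components is not tight, its dual is 0.
From A_Bᵀ y = c: 3·y_solder + 6·y_pick-and-place = 33; 2·y_solder + 2·y_pick-and-place = 16.
This yields shadow prices y_solder = 5, y_pick-and-place = 3.
Reduced cost of modules: c₃ − yᵀa₃ = 29 − (5·4 + 3·4) = 29 − 32 = -3.

-3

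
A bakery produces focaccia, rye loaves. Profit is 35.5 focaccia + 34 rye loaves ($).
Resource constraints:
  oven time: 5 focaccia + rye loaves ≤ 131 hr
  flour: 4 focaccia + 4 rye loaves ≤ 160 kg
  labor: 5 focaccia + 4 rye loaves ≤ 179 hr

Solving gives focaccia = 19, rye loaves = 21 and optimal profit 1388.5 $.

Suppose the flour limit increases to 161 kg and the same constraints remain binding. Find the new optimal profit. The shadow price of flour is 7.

Δb = 1, so new z* = 1388.5 + (7)·(1) = 1388.5 + 7 = 1395.5.

1395.5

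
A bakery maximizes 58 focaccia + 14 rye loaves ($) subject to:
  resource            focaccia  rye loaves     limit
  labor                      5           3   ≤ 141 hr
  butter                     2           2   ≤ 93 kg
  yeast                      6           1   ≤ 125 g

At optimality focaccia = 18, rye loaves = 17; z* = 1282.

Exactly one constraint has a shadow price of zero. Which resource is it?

butter

labor: 141/141 (binding)
butter: 70/93 (slack 23)
yeast: 125/125 (binding)
By complementary slackness, a constraint with positive slack has shadow price 0 → butter.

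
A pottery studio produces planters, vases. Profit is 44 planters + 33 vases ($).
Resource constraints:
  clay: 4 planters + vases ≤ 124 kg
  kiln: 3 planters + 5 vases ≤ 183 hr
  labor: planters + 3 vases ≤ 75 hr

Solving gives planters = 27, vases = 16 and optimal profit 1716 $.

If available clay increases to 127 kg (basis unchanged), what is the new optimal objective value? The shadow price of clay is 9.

1743

Δb = 3, so new z* = 1716 + (9)·(3) = 1716 + 27 = 1743.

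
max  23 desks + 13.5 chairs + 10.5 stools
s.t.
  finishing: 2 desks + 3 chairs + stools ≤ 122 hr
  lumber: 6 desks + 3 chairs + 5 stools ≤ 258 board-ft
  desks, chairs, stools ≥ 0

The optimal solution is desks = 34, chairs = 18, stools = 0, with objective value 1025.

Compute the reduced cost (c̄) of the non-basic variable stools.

Both finishing and lumber are binding at x*.
The binding rows give the dual system: 2·y_finishing + 6·y_lumber = 23 and 3·y_finishing + 3·y_lumber = 13.5.
Solving: y_finishing = 1, y_lumber = 3.5.
Reduced cost of stools: c₃ − yᵀa₃ = 10.5 − (1·1 + 3.5·5) = 10.5 − 18.5 = -8.

-8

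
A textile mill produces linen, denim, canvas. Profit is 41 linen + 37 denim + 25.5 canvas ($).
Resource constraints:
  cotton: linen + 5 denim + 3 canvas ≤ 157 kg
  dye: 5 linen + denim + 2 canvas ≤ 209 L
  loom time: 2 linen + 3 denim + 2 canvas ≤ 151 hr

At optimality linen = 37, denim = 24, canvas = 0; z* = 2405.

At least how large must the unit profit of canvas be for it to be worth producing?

32

At the optimum: cotton uses 157 of 157 (binding); dye uses 209 of 209 (binding); loom time uses 146 of 151 (slack = 5).
Since loom time is not tight, its dual is 0.
The binding rows give the dual system: 1·y_cotton + 5·y_dye = 41 and 5·y_cotton + 1·y_dye = 37.
This yields shadow prices y_cotton = 6, y_dye = 7.
canvas enters the basis when its profit ≥ yᵀa₃ = 6·3 + 7·2 = 32.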